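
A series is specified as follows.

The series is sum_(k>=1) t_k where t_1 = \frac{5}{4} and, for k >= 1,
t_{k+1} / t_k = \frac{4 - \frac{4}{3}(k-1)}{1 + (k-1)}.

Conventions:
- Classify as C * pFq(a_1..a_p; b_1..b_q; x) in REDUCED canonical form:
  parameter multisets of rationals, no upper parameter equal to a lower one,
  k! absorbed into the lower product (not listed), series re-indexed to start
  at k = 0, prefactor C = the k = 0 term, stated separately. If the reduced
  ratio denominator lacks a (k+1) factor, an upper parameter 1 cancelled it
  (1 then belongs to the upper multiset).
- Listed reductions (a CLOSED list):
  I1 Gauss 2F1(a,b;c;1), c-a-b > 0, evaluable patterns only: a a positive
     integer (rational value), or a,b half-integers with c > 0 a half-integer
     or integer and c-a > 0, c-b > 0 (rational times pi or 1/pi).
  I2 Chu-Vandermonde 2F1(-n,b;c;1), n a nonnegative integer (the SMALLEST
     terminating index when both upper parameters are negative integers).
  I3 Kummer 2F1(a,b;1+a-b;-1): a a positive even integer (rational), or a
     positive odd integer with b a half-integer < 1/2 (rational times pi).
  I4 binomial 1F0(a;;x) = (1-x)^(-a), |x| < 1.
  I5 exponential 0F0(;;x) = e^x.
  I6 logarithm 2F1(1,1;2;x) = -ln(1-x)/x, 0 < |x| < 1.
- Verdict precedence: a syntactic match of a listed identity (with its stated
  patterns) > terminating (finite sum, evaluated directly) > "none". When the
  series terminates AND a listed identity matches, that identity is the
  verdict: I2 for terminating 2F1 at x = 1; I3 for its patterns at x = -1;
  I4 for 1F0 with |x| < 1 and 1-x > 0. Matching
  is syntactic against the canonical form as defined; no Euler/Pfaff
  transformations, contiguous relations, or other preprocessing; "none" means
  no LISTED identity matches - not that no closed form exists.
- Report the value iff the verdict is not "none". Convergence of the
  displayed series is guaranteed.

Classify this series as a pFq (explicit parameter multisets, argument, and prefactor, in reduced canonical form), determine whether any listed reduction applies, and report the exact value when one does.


First insight: x = -\frac{4}{3} and the expanded ratio factors over Q; C = 5/4, roots give parameters.
Consecutive-term ratio: r(k) = -\frac{4}{3} * (k-3) / [(k+1)] - rational; roots negated = parameters, x = -\frac{4}{3}, C = \frac{5}{4}.

x = -\frac{4}{3} here; the reduced form reads 1F0, upper {-3}, lower {-}, C = \frac{5}{4}. Verdict: terminating - the sum ends at index 3 because -3 is a negative integer; exact evaluation follows. Hence: \frac{1715}{108}.


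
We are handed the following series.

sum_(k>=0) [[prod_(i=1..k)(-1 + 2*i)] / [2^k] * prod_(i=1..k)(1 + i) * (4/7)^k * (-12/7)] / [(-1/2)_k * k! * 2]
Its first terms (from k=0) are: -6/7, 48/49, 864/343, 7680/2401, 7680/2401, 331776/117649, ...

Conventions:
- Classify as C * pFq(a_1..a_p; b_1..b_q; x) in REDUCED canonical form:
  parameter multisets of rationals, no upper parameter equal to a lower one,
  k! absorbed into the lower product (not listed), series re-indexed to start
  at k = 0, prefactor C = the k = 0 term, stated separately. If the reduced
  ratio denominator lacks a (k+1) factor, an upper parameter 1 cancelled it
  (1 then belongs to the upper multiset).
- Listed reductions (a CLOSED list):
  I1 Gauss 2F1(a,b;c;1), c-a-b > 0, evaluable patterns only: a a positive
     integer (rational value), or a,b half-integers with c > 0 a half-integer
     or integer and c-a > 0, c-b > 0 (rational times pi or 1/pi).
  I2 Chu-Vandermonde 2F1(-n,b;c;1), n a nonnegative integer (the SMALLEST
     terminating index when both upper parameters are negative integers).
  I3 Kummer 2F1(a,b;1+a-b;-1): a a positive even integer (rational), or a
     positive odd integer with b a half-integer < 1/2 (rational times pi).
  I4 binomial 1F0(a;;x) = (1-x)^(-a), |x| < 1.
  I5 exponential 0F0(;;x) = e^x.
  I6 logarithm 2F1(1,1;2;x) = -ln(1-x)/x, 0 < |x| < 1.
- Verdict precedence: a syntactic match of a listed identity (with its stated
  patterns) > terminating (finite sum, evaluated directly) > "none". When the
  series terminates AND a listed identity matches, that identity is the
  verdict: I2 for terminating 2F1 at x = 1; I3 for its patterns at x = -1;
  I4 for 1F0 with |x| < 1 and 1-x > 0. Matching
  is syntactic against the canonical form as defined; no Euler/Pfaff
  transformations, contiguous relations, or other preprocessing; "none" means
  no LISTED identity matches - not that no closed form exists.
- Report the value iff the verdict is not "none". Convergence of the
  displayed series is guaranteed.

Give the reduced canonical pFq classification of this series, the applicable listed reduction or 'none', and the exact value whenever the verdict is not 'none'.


The series (x = 4/7) is 2F1: upper {1/2, 2}, lower {-1/2}, prefactor -6/7. Verdict: none. A 2F1 with upper {1/2, 2} fits none of I1-I6 at x = 4/7; the sum runs forever.

Key step: t_0 = -6/7 here, and the constant factors (prefactor -6/7) combine into one prefactor.
Ratio: r(k) = (4/7) * (k+1/2) (k+2) / [(k-1/2) (k+1)] - rational in k. x = (4/7); t_0 = -6/7; negate the roots.


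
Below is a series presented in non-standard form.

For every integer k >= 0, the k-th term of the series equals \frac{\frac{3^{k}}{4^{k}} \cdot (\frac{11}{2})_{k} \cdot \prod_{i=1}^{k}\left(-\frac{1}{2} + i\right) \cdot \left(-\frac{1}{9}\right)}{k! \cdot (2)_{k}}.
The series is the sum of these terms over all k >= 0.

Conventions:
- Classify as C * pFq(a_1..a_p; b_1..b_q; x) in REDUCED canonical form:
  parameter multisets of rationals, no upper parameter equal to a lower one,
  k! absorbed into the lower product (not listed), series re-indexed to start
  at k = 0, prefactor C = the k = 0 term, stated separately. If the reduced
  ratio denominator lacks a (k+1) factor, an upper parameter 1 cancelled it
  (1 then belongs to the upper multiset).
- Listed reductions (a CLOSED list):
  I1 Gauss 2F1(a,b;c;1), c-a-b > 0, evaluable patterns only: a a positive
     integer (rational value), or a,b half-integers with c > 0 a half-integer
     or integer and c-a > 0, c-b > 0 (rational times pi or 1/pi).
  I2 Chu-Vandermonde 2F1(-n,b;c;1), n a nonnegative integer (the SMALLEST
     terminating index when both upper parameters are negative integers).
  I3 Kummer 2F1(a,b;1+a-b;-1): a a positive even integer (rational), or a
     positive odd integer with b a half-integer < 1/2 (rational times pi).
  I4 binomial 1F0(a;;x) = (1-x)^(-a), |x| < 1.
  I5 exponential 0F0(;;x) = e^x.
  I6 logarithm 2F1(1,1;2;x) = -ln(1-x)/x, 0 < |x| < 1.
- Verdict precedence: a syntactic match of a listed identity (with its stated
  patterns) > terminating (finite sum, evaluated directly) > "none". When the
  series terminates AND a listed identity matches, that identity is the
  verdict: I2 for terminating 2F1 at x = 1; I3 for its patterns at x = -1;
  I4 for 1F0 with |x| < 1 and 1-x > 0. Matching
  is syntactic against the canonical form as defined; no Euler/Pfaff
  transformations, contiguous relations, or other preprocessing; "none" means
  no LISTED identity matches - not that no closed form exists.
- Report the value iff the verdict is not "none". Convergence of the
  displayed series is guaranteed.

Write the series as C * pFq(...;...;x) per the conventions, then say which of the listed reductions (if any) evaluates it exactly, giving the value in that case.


Classification (C = -\frac{1}{9}): 2F1 with upper {\frac{1}{2}, \frac{11}{2}}, lower {2}, argument x = \frac{3}{4}. Verdict: none (x = \frac{3}{4}): each listed identity misses the multisets {\frac{1}{2}, \frac{11}{2}} ; {2}.

The tell: t_0 being -\frac{1}{9}, the two geometric factors (C = -1/9) combine into one argument.
Step ratio: r(k) = \frac{3}{4} * (k+\frac{1}{2}) (k+\frac{11}{2}) / [(k+2) (k+1)] - rational in k. x = \frac{3}{4}; t_0 = -\frac{1}{9}; negate the roots.


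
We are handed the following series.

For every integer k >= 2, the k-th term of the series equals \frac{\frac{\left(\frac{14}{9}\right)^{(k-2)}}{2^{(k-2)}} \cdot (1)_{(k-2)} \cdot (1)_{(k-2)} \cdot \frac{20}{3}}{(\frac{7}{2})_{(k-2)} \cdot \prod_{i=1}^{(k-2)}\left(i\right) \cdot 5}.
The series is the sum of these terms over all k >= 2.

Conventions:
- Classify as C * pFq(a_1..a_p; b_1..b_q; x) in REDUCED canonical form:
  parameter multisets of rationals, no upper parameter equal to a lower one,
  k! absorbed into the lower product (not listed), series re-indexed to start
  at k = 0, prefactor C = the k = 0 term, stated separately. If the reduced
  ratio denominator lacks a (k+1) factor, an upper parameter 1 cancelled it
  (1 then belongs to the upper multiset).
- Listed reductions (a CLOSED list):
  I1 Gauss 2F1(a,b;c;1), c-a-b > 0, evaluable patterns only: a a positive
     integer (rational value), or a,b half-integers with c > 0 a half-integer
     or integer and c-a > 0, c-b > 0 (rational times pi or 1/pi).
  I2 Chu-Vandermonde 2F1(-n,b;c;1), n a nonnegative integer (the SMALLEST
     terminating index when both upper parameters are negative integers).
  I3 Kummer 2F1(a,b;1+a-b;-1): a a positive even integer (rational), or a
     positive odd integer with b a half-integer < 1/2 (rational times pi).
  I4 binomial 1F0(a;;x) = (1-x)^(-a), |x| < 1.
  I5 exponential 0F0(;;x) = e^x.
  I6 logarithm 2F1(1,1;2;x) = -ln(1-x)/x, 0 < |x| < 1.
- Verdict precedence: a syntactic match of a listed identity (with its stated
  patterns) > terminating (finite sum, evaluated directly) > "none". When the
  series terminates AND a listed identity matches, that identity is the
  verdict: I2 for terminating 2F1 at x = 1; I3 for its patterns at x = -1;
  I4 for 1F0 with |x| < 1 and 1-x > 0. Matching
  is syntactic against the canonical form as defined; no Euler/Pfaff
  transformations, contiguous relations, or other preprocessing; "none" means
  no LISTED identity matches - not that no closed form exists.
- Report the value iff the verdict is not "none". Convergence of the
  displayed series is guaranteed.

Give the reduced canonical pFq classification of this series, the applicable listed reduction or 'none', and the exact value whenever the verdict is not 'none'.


The series (x = \frac{7}{9}) is 2F1: upper {1, 1}, lower {\frac{7}{2}}, prefactor \frac{4}{3}. Verdict: none - this 2F1 at x = \frac{7}{9} matches no listed pattern, and upper {1, 1} holds no stopper.

Structural cue: t_0 = \frac{4}{3} here, and the product of the first k integers (C = 4/3, x = 7/9) is k!.
Term ratio: r(k) = \frac{7}{9} * (k+1) (k+1) / [(k+\frac{7}{2}) (k+1)] - rational in k. x = \frac{7}{9}; t_0 = \frac{4}{3}; negate the roots.


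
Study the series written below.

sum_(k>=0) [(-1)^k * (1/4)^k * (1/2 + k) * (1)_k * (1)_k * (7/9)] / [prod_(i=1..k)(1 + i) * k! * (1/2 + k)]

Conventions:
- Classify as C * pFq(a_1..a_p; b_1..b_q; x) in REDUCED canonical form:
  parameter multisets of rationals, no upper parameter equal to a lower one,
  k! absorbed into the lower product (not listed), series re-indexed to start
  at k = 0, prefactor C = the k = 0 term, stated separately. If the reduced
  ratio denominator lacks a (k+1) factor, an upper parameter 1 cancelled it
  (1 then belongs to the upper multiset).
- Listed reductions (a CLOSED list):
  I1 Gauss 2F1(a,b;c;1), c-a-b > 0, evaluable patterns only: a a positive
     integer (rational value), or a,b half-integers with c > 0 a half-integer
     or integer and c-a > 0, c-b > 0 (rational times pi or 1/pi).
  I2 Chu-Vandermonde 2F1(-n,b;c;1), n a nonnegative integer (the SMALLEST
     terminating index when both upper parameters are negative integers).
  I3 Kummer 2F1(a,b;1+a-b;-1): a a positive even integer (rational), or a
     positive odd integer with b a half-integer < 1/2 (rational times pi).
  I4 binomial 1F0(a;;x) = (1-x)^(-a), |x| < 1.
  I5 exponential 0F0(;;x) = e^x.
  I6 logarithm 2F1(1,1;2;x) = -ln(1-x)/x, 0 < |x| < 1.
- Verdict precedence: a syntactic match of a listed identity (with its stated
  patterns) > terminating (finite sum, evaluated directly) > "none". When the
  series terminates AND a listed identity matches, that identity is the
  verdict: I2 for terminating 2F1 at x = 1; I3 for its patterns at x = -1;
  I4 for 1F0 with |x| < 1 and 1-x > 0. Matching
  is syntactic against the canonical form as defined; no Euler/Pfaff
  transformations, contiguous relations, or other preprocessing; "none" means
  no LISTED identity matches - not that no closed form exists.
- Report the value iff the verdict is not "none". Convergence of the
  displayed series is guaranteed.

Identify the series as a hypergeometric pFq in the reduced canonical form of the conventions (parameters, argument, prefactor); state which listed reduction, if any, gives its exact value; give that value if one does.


Canonical form: C = 7/9 times 2F1 with upper {1, 1}, lower {2}, x = -1/4. Verdict: this is logarithm (I6) (the logarithm: parameters (1,1;2), x = -1/4). Hence: (28/9) * ln(5/4).

Key step: t_0 = 7/9 here, and the (-1)^k factor (prefactor 7/9) folds into the argument's sign.
Ratio: r(k) = (-1/4) * (k+1) (k+1) / [(k+2) (k+1)] - rational; roots negated = parameters, x = (-1/4), C = 7/9.


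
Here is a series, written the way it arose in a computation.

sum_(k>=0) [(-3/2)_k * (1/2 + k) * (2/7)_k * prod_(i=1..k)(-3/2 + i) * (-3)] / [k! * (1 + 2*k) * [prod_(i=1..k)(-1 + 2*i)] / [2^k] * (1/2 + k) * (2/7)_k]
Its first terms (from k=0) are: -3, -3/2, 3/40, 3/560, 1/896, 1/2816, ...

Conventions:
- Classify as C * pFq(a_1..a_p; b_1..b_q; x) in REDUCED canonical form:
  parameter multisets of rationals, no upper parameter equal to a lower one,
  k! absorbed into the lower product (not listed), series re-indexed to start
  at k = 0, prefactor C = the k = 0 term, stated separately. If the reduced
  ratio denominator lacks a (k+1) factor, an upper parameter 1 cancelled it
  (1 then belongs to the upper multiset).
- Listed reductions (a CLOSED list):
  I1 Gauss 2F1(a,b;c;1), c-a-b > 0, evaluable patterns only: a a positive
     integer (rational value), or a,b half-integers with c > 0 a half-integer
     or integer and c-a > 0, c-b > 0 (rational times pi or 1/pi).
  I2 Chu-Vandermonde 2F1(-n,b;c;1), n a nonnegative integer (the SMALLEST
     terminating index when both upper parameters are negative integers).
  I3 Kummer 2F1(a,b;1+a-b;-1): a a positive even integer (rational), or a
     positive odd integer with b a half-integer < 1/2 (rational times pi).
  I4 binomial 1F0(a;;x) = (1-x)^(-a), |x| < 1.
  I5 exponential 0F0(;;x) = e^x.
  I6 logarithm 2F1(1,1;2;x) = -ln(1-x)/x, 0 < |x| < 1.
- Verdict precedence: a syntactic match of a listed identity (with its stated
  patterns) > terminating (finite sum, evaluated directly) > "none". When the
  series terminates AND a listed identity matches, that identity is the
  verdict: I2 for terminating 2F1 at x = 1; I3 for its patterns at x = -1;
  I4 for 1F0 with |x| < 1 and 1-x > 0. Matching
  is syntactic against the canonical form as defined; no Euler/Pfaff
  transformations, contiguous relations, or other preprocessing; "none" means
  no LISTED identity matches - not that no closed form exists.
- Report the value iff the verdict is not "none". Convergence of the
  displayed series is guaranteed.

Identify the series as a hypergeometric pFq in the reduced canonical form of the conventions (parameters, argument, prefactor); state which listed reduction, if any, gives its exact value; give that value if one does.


Reduced: x = 1, 2F1, upper = {-3/2, -1/2}, lower = {3/2}, C = -3. Verdict: Gauss's theorem I1 (half-integer case) applies (x = 1; upper {-3/2, -1/2} half-integers, c = 3/2 in the evaluable pattern). Its exact value is (-45/32) * pi.

First insight: with t_0 = -3, the factor k + 1/2 cancels (top and bottom), leaving prefactor -3.
Ratio: r(k) = 1 * (k-3/2) (k-1/2) / [(k+3/2) (k+1)] - rational in k, leading ratio 1; with t_0 = -3, classification follows.


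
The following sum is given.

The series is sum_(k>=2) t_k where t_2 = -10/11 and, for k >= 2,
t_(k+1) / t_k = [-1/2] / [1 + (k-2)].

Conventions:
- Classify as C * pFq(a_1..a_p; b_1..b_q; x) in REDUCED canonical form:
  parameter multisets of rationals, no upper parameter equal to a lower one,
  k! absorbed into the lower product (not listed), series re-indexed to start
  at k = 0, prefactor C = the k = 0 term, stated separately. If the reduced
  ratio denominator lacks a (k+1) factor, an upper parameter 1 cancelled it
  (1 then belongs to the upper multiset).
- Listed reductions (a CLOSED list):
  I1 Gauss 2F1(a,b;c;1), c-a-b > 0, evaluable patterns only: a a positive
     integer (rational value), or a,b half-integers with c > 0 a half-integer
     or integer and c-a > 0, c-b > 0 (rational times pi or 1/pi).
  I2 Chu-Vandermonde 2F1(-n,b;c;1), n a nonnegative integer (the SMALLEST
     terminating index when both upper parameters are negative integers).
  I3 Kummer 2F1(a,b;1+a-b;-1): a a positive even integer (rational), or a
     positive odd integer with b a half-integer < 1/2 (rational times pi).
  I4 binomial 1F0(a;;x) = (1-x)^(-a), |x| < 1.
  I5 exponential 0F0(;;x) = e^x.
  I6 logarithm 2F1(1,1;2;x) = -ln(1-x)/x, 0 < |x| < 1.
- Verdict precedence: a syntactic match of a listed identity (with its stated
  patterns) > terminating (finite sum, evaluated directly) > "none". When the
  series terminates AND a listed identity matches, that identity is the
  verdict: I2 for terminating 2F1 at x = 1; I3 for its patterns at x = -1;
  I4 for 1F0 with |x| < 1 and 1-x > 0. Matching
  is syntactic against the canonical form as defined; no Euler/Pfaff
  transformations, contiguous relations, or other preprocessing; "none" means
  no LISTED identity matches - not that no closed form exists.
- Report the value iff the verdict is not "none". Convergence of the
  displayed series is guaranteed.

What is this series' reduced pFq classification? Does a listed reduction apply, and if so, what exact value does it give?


Prefactor -10/11, argument -1/2: 0F0 with upper {-} over lower {-}. Verdict: the exponential series (I5) fires (the 0F0 exponential series at x = -1/2). Value: (-10/11) * e^(-1/2).

First insight: t_0 being -10/11, the expanded ratio factors over Q; C = -10/11, x = -1/2, roots give parameters.
Term ratio: r(k) = (-1/2) * 1 / [(k+1)] - rational; roots negated = parameters, x = (-1/2), C = -10/11.


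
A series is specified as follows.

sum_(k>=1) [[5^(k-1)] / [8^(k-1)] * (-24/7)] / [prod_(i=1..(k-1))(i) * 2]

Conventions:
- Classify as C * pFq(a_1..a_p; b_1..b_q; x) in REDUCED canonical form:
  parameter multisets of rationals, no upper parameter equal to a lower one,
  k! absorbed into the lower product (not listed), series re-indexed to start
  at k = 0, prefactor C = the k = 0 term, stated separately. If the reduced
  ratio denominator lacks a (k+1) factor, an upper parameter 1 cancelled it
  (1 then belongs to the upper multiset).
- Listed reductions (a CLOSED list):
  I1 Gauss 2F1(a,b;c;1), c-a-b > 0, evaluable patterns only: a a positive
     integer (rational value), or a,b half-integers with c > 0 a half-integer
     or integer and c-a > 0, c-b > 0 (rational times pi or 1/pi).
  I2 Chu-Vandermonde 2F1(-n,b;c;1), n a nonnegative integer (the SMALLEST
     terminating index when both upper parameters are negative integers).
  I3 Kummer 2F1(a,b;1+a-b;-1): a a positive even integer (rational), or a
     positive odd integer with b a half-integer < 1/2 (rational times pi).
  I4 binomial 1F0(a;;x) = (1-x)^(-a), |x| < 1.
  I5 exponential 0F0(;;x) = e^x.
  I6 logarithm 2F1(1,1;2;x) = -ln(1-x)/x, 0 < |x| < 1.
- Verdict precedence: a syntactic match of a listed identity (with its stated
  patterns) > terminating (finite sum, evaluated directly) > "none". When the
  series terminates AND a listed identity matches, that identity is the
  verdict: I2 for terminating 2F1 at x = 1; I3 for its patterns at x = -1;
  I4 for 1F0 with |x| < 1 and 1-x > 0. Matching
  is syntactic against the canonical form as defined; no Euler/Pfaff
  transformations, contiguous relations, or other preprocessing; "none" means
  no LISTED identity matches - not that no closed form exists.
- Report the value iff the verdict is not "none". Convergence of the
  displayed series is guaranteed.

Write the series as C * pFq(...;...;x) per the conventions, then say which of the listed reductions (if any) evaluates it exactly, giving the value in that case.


Prefactor -12/7, argument 5/8: 0F0 with upper {-} over lower {-}. Verdict: the exponential series (I5) applies (the 0F0 exponential series at x = 5/8). Exact value: (-12/7) * e^(5/8).

First insight: t_0 = -12/7 here, and the two geometric factors (prefactor -12/7) combine into one argument.
Term ratio: r(k) = (5/8) * 1 / [(k+1)] - rational; roots negated = parameters, x = (5/8), C = -12/7.


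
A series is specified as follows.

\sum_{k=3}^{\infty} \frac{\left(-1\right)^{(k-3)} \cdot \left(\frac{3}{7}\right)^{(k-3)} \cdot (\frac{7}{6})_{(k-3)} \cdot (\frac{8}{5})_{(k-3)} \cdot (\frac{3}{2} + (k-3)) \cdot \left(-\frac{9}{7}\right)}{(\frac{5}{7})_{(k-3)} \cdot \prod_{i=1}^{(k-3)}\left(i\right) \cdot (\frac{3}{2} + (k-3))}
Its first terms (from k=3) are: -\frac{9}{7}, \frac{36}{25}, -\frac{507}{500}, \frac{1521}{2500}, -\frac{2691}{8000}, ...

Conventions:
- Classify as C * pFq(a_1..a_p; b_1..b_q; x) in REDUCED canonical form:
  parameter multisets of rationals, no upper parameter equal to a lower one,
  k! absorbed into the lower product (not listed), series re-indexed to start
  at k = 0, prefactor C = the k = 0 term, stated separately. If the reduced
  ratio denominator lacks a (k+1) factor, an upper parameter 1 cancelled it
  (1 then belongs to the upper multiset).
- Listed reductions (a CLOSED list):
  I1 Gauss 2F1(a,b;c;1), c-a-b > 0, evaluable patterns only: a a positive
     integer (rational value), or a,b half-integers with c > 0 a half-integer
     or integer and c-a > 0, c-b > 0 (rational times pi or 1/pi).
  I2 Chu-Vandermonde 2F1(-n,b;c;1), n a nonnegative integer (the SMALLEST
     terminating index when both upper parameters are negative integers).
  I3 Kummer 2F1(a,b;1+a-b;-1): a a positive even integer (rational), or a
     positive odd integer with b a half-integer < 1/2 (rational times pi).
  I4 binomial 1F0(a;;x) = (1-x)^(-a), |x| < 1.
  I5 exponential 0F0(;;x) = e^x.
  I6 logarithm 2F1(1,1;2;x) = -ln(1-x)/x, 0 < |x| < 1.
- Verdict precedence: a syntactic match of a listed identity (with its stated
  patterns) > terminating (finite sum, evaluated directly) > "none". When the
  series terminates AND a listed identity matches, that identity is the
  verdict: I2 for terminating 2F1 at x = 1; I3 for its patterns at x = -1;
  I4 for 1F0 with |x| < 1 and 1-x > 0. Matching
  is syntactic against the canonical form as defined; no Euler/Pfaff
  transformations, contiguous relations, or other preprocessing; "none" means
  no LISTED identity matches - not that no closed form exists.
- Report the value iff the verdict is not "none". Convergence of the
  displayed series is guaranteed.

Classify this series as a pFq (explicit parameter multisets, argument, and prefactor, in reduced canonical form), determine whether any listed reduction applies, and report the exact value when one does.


Classification (C = -\frac{9}{7}): 2F1 with upper {\frac{7}{6}, \frac{8}{5}}, lower {\frac{5}{7}}, argument x = -\frac{3}{7}. Verdict: none. A 2F1 with upper {\frac{7}{6}, \frac{8}{5}} fits none of I1-I6 at x = -\frac{3}{7}; the sum runs forever.

Key observation: x = -\frac{3}{7} and the (-1)^k factor (C = -9/7, x = -3/7) folds into the argument's sign.
Term ratio: r(k) = -\frac{3}{7} * (k+\frac{7}{6}) (k+\frac{8}{5}) / [(k+\frac{5}{7}) (k+1)] - rational in k. x = -\frac{3}{7}; t_0 = -\frac{9}{7}; negate the roots.


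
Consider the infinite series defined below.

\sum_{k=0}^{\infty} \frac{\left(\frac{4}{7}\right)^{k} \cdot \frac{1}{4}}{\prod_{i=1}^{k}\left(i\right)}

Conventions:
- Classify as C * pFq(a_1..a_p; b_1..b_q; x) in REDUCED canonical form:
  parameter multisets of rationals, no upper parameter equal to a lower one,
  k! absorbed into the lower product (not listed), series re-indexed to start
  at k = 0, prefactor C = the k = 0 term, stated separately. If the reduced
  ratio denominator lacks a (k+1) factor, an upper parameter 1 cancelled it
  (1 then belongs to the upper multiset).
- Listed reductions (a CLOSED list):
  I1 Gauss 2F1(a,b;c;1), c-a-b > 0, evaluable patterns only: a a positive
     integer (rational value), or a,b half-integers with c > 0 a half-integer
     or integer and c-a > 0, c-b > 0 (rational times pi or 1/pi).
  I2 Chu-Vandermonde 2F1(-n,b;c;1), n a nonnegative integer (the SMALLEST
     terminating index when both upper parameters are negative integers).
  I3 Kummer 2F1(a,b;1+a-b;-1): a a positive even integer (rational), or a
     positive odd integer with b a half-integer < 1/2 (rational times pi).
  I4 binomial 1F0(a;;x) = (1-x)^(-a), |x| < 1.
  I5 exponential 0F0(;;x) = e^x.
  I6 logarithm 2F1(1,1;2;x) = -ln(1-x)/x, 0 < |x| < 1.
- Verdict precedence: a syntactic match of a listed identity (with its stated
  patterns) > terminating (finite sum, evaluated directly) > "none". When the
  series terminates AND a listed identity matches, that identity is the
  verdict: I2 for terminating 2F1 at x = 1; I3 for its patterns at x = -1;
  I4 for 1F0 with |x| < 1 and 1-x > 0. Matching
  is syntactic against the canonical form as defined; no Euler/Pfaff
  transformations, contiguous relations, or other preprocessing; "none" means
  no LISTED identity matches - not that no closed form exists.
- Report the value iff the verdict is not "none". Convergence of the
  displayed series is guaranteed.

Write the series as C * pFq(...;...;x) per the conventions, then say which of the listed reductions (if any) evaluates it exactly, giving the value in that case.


x = \frac{4}{7} here; the reduced form reads 0F0, upper {-}, lower {-}, C = \frac{1}{4}. Verdict at x = \frac{4}{7}: exponential (I5) matches (the 0F0 exponential series at x = \frac{4}{7}). Value: \frac{1}{4} \cdot e^{\frac{4}{7}}.

Key observation: t_0 = \frac{1}{4} here, and the product of the first k integers (C = 1/4) is k!.
Adjacent-term ratio: r(k) = \frac{4}{7} * 1 / [(k+1)] ; factor over Q: parameters, x = \frac{4}{7}, and C = \frac{1}{4}.


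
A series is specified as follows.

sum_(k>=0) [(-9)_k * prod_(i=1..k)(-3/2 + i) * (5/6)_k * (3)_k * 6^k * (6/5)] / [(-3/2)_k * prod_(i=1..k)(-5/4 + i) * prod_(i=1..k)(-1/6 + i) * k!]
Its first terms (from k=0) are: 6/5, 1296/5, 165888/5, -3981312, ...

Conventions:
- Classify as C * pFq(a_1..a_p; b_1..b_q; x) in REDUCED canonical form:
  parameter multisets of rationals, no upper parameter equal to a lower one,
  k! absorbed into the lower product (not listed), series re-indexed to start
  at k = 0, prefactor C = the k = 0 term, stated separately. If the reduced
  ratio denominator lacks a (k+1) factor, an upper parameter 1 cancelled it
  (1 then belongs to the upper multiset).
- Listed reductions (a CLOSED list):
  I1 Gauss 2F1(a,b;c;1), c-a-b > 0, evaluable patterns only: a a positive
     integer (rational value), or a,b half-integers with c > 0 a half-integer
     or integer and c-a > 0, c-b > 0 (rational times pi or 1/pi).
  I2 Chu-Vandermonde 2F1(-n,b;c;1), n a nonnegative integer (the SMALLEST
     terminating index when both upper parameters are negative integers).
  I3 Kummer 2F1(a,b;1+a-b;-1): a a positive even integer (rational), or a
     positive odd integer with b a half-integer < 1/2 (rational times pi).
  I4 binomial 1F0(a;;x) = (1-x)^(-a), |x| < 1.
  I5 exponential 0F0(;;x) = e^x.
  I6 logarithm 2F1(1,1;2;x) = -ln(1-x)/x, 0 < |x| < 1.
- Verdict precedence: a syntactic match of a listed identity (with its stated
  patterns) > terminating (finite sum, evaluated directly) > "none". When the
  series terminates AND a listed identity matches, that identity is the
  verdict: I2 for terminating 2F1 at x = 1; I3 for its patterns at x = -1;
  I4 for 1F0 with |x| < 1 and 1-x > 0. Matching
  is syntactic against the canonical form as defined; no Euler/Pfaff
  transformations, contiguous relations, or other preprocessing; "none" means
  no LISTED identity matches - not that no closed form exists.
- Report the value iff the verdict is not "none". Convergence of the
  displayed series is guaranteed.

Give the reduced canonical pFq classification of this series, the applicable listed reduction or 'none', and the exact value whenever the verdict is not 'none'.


Canonical form: C = 6/5 times 3F2 with upper {-9, -1/2, 3}, lower {-3/2, -1/4}, x = 6. Verdict: terminating - upper parameter -9 makes this a finite sum (last index 9), evaluated exactly. Sum: -13748802695776914/149017.

Key observation: t_0 being 6/5, the lower running product (prefactor 6/5) is a rising factorial.
Term ratio: r(k) = 6 * (k-9) (k-1/2) (k+3) / [(k-3/2) (k-1/4) (k+1)] - rational in k, leading ratio 6; with t_0 = 6/5, classification follows.


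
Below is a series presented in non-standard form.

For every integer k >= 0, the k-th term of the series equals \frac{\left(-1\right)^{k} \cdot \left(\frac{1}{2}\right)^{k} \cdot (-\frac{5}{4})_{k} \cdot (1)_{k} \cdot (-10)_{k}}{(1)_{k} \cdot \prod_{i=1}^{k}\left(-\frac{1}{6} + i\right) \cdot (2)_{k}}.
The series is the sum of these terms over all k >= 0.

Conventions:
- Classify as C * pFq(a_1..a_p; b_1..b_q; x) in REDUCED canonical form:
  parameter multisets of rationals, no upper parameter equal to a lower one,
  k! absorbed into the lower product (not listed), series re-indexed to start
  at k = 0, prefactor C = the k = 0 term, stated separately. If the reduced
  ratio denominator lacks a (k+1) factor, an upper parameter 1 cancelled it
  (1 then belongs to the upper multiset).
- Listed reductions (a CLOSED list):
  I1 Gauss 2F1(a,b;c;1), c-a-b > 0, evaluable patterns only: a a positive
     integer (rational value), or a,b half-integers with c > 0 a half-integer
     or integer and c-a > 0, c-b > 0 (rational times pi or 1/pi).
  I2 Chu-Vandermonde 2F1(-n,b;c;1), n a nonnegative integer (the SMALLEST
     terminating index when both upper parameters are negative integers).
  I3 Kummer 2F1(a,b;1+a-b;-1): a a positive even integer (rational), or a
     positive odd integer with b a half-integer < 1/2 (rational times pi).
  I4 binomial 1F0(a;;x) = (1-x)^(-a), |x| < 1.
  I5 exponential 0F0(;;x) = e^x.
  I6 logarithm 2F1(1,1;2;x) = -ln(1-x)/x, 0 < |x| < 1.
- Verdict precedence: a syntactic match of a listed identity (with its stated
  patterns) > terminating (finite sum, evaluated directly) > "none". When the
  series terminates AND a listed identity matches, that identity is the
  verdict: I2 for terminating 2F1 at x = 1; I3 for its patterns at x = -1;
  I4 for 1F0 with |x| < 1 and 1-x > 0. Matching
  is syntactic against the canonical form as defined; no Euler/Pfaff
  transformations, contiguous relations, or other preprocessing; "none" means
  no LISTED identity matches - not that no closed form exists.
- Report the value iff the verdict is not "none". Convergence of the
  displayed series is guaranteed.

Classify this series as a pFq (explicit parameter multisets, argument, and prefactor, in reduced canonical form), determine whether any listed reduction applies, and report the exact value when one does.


Classification (C = 1): 3F2 with upper {-10, -\frac{5}{4}, 1}, lower {\frac{5}{6}, 2}, argument x = -\frac{1}{2}. Verdict: terminating. (-10)_k vanishes past k = 10, leaving a 11-term sum, computed directly. Hence: -\frac{1333055974754380259}{788092055653974016}.

Structural cue: x = -\frac{1}{2} and the (-1)^k factor (C = 1, x = -1/2) folds into the argument's sign.
Term ratio: r(k) = -\frac{1}{2} * (k-10) (k-\frac{5}{4}) (k+1) / [(k+\frac{5}{6}) (k+2) (k+1)] ; factor over Q: parameters, x = -\frac{1}{2}, and C = 1.


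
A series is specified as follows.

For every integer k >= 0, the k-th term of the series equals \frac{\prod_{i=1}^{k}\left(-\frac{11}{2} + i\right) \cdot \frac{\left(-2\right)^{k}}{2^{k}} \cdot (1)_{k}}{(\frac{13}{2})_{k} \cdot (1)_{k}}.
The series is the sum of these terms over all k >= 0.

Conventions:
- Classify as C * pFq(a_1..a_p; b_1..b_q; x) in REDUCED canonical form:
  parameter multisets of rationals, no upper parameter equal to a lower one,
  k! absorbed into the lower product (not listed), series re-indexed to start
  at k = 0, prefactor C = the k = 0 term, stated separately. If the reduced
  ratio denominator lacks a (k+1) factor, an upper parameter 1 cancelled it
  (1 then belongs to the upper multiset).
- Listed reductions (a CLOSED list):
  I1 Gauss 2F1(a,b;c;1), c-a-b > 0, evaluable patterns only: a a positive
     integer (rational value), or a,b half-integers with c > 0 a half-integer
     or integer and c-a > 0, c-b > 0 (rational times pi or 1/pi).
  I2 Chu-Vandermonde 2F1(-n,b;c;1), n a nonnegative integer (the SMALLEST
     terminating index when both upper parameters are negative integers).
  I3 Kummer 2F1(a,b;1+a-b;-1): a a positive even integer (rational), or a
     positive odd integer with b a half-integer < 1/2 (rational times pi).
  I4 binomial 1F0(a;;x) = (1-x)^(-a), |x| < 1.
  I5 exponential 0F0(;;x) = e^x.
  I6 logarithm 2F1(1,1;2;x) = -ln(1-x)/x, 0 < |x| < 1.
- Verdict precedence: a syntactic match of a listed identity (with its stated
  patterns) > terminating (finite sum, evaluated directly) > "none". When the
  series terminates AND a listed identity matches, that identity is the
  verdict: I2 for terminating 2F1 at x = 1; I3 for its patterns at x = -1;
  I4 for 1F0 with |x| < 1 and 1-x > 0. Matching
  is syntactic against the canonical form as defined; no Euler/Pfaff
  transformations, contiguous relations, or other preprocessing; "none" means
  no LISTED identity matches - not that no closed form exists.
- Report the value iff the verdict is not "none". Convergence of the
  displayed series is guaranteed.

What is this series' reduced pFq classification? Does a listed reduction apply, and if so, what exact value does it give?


The tell: from the first term 1: (1)_k (prefactor 1) is k! itself.
Step ratio: r(k) = -1 * (k-\frac{9}{2}) (k+1) / [(k+\frac{13}{2}) (k+1)] - rational in k, leading ratio -1; with t_0 = 1, classification follows.

This is 1 * 2F1(-\frac{9}{2}, 1; \frac{13}{2}; -1) in reduced canonical form. Verdict: Kummer (I3) matches (x = -1; c = \frac{13}{2} equals 1+a-b for upper {-\frac{9}{2}, 1}: listed pattern). Exact value: \frac{693}{1024} \cdot \pi.


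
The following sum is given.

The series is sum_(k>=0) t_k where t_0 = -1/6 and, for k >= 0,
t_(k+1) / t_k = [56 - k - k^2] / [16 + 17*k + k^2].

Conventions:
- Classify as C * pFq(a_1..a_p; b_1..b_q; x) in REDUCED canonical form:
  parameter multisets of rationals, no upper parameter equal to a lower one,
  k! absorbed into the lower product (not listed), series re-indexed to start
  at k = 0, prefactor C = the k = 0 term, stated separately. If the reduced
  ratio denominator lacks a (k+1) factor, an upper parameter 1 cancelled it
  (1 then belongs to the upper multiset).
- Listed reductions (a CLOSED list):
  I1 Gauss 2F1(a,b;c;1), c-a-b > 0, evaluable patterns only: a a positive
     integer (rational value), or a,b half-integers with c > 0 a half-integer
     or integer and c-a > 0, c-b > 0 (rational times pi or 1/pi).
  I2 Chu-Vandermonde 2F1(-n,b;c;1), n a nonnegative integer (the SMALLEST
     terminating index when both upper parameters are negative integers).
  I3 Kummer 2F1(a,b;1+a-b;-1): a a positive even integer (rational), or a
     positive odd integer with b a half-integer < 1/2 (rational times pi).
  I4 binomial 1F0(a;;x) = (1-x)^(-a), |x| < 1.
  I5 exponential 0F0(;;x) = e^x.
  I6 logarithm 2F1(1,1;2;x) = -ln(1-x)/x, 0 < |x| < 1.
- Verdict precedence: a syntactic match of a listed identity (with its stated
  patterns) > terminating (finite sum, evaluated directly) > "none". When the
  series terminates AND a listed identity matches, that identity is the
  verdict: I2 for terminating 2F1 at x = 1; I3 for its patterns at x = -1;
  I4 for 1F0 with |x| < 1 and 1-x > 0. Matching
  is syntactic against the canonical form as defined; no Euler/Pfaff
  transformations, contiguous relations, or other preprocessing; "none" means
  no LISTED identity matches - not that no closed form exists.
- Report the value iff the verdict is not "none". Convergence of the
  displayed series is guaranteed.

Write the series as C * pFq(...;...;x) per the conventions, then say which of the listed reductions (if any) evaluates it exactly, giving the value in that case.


With C = -1/6: the canonical form is 2F1(-7, 8; 16; -1). Verdict (x = -1): Kummer (I3) applies (x = -1; c = 16 equals 1+a-b for upper {-7, 8}: listed pattern). Sum: -13/4.

Structural cue: t_0 being -1/6, roots of the ratio polynomials (C = -1/6) are the negated parameters.
Ratio: r(k) = (-1) * (k-7) (k+8) / [(k+16) (k+1)] - rational in k, leading ratio (-1); with t_0 = -1/6, classification follows.


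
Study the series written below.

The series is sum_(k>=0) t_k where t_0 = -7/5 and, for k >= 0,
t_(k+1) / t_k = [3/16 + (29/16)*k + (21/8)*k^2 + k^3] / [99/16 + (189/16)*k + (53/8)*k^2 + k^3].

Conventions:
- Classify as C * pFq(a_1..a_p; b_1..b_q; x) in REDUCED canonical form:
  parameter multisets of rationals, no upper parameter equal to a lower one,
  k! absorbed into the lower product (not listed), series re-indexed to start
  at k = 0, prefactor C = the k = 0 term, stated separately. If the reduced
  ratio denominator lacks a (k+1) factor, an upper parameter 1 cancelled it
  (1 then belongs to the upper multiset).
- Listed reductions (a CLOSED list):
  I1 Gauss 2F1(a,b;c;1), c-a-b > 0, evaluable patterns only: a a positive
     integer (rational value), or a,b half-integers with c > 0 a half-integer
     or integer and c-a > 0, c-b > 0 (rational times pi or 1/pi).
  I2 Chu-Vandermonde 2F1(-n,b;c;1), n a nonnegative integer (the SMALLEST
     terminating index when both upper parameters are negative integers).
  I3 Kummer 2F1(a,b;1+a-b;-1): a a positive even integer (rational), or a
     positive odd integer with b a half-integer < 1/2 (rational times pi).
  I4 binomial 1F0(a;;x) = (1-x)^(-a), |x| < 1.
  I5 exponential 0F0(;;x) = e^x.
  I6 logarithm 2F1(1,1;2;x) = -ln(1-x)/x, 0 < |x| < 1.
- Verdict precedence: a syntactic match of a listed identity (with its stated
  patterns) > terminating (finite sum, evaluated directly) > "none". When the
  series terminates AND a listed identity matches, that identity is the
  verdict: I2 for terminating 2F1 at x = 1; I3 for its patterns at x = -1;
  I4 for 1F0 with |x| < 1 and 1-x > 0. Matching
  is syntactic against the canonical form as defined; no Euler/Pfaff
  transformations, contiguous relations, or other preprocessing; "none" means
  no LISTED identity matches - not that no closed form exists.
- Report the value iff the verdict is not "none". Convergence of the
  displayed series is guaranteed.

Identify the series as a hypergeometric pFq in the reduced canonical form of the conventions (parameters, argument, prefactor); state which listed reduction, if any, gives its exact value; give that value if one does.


Prefactor -7/5, argument 1: 2F1 with upper {1/8, 1} over lower {33/8}. Verdict: Gauss (I1, integer-parameter pattern) fires (x = 1: the Gamma ratio telescopes since c-a-b = 3 > 0 and a = 1 in Z>0). Exact value: -35/24.

Key observation: from the first term -7/5: cancel k + 3/2 from the displayed ratio first; then C = -7/5, x = 1.
Consecutive-term ratio: r(k) = 1 * (k+1/8) (k+1) / [(k+33/8) (k+1)] - rational in k. x = 1; t_0 = -7/5; negate the roots.


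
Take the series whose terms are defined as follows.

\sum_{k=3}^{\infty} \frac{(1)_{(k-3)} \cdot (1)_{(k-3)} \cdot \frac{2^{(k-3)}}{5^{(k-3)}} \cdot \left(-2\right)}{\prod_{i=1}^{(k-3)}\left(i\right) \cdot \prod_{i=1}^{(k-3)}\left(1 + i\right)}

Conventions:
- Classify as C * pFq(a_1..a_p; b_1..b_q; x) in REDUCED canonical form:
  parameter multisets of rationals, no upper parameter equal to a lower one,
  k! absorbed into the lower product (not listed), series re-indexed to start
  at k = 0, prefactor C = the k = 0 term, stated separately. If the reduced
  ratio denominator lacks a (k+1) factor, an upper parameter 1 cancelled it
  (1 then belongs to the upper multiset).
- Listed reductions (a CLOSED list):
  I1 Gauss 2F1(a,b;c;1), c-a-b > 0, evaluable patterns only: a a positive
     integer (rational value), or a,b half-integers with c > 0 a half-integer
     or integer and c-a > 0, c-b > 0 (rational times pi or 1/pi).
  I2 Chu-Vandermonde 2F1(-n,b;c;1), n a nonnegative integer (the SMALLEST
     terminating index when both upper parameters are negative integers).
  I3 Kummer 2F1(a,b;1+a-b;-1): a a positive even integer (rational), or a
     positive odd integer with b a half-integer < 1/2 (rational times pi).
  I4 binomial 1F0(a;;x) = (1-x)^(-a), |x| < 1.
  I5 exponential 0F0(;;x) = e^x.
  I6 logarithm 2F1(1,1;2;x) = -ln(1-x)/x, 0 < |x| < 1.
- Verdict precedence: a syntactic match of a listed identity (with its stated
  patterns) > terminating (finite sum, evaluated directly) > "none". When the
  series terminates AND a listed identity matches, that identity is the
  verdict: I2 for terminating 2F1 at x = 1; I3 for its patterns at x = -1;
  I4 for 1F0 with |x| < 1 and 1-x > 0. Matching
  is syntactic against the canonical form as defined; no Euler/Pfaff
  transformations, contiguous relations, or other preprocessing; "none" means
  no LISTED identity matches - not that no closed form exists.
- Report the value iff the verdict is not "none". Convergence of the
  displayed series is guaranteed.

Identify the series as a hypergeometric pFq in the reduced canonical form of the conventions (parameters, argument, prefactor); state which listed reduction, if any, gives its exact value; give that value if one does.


Classification (C = -2): 2F1 with upper {1, 1}, lower {2}, argument x = \frac{2}{5}. Verdict at x = \frac{2}{5}: the I6 logarithm reduction matches (the logarithm: parameters (1,1;2), x = \frac{2}{5}). Sum: 5 \cdot \ln\left(\frac{3}{5}\right).

Structural cue: t_0 = -2 here, and the two geometric factors (C = -2, x = 2/5) combine into one argument.
Term ratio: r(k) = \frac{2}{5} * (k+1) (k+1) / [(k+2) (k+1)] ; factor over Q: parameters, x = \frac{2}{5}, and C = -2.
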